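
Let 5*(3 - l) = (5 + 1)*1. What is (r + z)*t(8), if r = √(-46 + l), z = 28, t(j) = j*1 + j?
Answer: 448 + 16*I*√1105/5 ≈ 448.0 + 106.37*I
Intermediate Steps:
l = 9/5 (l = 3 - (5 + 1)/5 = 3 - 6/5 = 9/5 ≈ 1.8000)
t(j) = 2*j (t(j) = j + j = 2*j)
r = I*√1105/5 (r = √(-46 + 9/5) = √(-221/5) = I*√1105/5 ≈ 6.6483*I)
(r + z)*t(8) = (I*√1105/5 + 28)*(2*8) = (28 + I*√1105/5)*16 = 448 + 16*I*√1105/5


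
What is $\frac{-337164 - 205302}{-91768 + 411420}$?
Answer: $- \frac{271233}{159826} \approx -1.6971$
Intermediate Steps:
$\frac{-337164 - 205302}{-91768 + 411420} = - \frac{542466}{319652} = \left(-542466\right) \frac{1}{319652} = - \frac{271233}{159826}$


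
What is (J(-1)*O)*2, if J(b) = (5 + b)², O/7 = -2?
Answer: -448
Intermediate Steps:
O = -14 (O = 7*(-2) = -14)
(J(-1)*O)*2 = ((5 - 1)²*(-14))*2 = (4²*(-14))*2 = (16*(-14))*2 = -224*2 = -448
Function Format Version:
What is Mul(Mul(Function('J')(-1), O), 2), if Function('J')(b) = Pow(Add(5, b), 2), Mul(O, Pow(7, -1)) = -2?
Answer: -448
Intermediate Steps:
O = -14 (O = Mul(7, -2) = -14)
Mul(Mul(Function('J')(-1), O), 2) = Mul(Mul(Pow(Add(5, -1), 2), -14), 2) = Mul(Mul(Pow(4, 2), -14), 2) = Mul(Mul(16, -14), 2) = Mul(-224, 2) = -448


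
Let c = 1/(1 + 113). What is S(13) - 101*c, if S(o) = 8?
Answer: 811/114 ≈ 7.1140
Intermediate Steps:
c = 1/114 ≈ 0.0087719
S(13) - 101*c = 8 - 101*1/114 = 8 - 101/114 = 811/114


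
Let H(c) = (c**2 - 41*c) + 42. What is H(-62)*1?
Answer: 6428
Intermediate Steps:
H(c) = 42 + c**2 - 41*c
H(-62)*1 = (42 + (-62)**2 - 41*(-62))*1 = (42 + 3844 + 2542)*1 = 6428*1 = 6428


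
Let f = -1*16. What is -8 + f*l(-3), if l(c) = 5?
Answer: -88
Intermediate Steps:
f = -16
-8 + f*l(-3) = -8 - 16*5 = -8 - 80 = -88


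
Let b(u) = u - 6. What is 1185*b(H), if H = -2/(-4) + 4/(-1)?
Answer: -22515/2 ≈ -11258.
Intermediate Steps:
H = -7/2 (H = -2*(-¼) + 4*(-1) = ½ - 4 = -7/2 ≈ -3.5000)
b(u) = -6 + u
1185*b(H) = 1185*(-6 - 7/2) = 1185*(-19/2) = -22515/2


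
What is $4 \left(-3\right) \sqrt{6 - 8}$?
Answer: $- 12 i \sqrt{2} \approx - 16.971 i$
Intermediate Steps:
$4 \left(-3\right) \sqrt{6 - 8} = - 12 \sqrt{-2} = - 12 i \sqrt{2}$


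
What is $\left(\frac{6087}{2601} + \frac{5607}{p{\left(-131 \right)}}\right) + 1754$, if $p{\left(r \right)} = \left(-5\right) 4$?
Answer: $\frac{25593671}{17340} \approx 1476.0$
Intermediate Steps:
$p{\left(r \right)} = -20$
$\left(\frac{6087}{2601} + \frac{5607}{p{\left(-131 \right)}}\right) + 1754 = \left(\frac{6087}{2601} + \frac{5607}{-20}\right) + 1754 = \left(6087 \cdot \frac{1}{2601} + 5607 \left(- \frac{1}{20}\right)\right) + 1754 = \left(\frac{2029}{867} - \frac{5607}{20}\right) + 1754 = - \frac{4820689}{17340} + 1754 = \frac{25593671}{17340}$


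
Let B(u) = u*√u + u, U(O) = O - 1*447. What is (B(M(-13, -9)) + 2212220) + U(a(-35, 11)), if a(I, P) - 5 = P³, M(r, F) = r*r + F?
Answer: 2213269 + 640*√10 ≈ 2.2153e+6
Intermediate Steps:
M(r, F) = F + r² (M(r, F) = r² + F = F + r²)
a(I, P) = 5 + P³
U(O) = -447 + O (U(O) = O - 447 = -447 + O)
B(u) = u + u^(3/2) (B(u) = u^(3/2) + u = u + u^(3/2))
(B(M(-13, -9)) + 2212220) + U(a(-35, 11)) = (((-9 + (-13)²) + (-9 + (-13)²)^(3/2)) + 2212220) + (-447 + (5 + 11³)) = (((-9 + 169) + (-9 + 169)^(3/2)) + 2212220) + (-447 + (5 + 1331)) = ((160 + 160^(3/2)) + 2212220) + (-447 + 1336) = ((160 + 640*√10) + 2212220) + 889 = (2212380 + 640*√10) + 889 = 2213269 + 640*√10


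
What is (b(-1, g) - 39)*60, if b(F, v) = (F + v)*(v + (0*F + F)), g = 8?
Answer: 600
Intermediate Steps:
b(F, v) = (F + v)² (b(F, v) = (F + v)*(v + (0 + F)) = (F + v)*(v + F) = (F + v)*(F + v) = (F + v)²)
(b(-1, g) - 39)*60 = ((-1 + 8)² - 39)*60 = (7² - 39)*60 = (49 - 39)*60 = 10*60 = 600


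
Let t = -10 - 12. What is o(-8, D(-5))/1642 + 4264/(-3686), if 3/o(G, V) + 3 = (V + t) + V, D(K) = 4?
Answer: -59518177/51445502 ≈ -1.1569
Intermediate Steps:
t = -22
o(G, V) = 3/(-25 + 2*V) (o(G, V) = 3/(-3 + ((V - 22) + V)) = 3/(-3 + ((-22 + V) + V)) = 3/(-3 + (-22 + 2*V)) = 3/(-25 + 2*V))
o(-8, D(-5))/1642 + 4264/(-3686) = (3/(-25 + 2*4))/1642 + 4264/(-3686) = (3/(-25 + 8))*(1/1642) + 4264*(-1/3686) = (3/(-17))*(1/1642) - 2132/1843 = (3*(-1/17))*(1/1642) - 2132/1843 = -3/17*1/1642 - 2132/1843 = -3/27914 - 2132/1843 = -59518177/51445502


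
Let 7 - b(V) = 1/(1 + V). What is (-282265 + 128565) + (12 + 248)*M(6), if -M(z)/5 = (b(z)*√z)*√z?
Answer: -1450300/7 ≈ -2.0719e+5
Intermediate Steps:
b(V) = 7 - 1/(1 + V)
M(z) = -5*z*(6 + 7*z)/(1 + z) (M(z) = -5*((6 + 7*z)/(1 + z))*√z*√z = -5*√z*(6 + 7*z)/(1 + z)*√z = -5*z*(6 + 7*z)/(1 + z))
(-282265 + 128565) + (12 + 248)*M(6) = (-282265 + 128565) + (12 + 248)*(-5*6*(6 + 7*6)/(1 + 6)) = -153700 + 260*(-5*6*(6 + 42)/7) = -153700 + 260*(-5*6*⅐*48) = -153700 + 260*(-1440/7) = -153700 - 374400/7 = -1450300/7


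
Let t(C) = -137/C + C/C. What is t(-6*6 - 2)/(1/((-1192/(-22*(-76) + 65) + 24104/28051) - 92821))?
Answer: -791464880162425/1851534306 ≈ -4.2746e+5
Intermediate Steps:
t(C) = 1 - 137/C (t(C) = -137/C + 1 = 1 - 137/C)
t(-6*6 - 2)/(1/((-1192/(-22*(-76) + 65) + 24104/28051) - 92821)) = ((-137 + (-6*6 - 2))/(-6*6 - 2))/(1/((-1192/(-22*(-76) + 65) + 24104/28051) - 92821)) = ((-137 + (-36 - 2))/(-36 - 2))/(1/((-1192/(1672 + 65) + 24104*(1/28051)) - 92821)) = ((-137 - 38)/(-38))/(1/((-1192/1737 + 24104/28051) - 92821)) = (-1/38*(-175))/(1/((-1192*1/1737 + 24104/28051) - 92821)) = 175/(38*(1/((-1192/1737 + 24104/28051) - 92821))) = 175/(38*(1/(8431856/48724587 - 92821))) = 175/(38*(1/(-4522656458071/48724587))) = 175/(38*(-48724587/4522656458071)) = (175/38)*(-4522656458071/48724587) = -791464880162425/1851534306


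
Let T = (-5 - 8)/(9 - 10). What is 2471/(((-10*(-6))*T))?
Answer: 2471/780 ≈ 3.1679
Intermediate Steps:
T = 13 (T = -13/(-1) = -13*(-1) = 13)
2471/(((-10*(-6))*T)) = 2471/((-10*(-6)*13)) = 2471/((60*13)) = 2471/780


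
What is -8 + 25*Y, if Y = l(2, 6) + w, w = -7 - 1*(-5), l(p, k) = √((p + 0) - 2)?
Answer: -58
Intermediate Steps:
l(p, k) = √(-2 + p) (l(p, k) = √(p - 2) = √(-2 + p))
w = -2 (w = -7 + 5 = -2)
Y = -2 (Y = √(-2 + 2) - 2 = √0 - 2 = 0 - 2 = -2)
-8 + 25*Y = -8 + 25*(-2) = -8 - 50 = -58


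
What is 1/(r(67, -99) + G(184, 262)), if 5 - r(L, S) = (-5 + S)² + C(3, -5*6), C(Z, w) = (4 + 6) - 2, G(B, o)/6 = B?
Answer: -1/9715 ≈ -0.00010293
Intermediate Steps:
G(B, o) = 6*B
C(Z, w) = 8 (C(Z, w) = 10 - 2 = 8)
r(L, S) = -3 - (-5 + S)² (r(L, S) = 5 - ((-5 + S)² + 8) = 5 - (8 + (-5 + S)²) = 5 + (-8 - (-5 + S)²) = -3 - (-5 + S)²)
1/(r(67, -99) + G(184, 262)) = 1/((-3 - (-5 - 99)²) + 6*184) = 1/((-3 - 1*(-104)²) + 1104) = 1/((-3 - 1*10816) + 1104) = 1/((-3 - 10816) + 1104) = 1/(-10819 + 1104) = 1/(-9715) = -1/9715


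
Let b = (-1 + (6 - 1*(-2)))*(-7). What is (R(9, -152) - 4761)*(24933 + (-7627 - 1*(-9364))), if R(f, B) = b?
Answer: -128282700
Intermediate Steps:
b = -49 (b = (-1 + (6 + 2))*(-7) = (-1 + 8)*(-7) = 7*(-7) = -49)
R(f, B) = -49
(R(9, -152) - 4761)*(24933 + (-7627 - 1*(-9364))) = (-49 - 4761)*(24933 + (-7627 - 1*(-9364))) = -4810*(24933 + (-7627 + 9364)) = -4810*(24933 + 1737) = -4810*26670 = -128282700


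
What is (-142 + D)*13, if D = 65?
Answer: -1001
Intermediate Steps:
(-142 + D)*13 = (-142 + 65)*13 = -77*13 = -1001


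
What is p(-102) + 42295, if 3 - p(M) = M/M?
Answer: 42297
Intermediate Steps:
p(M) = 2 (p(M) = 3 - M/M = 3 - 1*1 = 3 - 1 = 2)
p(-102) + 42295 = 2 + 42295 = 42297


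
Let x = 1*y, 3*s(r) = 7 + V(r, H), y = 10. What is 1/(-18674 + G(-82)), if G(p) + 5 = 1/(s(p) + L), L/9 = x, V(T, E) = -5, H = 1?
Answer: -272/5080685 ≈ -5.3536e-5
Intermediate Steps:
s(r) = 2/3 (s(r) = (7 - 5)/3 = (1/3)*2 = 2/3)
x = 10 (x = 1*10 = 10)
L = 90 (L = 9*10 = 90)
G(p) = -1357/272 (G(p) = -5 + 1/(2/3 + 90) = -5 + 1/(272/3) = -5 + 3/272 = -1357/272)
1/(-18674 + G(-82)) = 1/(-18674 - 1357/272) = 1/(-5080685/272) = -272/5080685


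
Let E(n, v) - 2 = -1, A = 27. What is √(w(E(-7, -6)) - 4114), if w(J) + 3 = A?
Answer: I*√4090 ≈ 63.953*I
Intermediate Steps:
E(n, v) = 1 (E(n, v) = 2 - 1 = 1)
w(J) = 24 (w(J) = -3 + 27 = 24)
√(w(E(-7, -6)) - 4114) = √(24 - 4114) = √(-4090) = I*√4090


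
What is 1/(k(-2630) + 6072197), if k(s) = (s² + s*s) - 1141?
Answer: 1/19904856 ≈ 5.0239e-8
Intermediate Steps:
k(s) = -1141 + 2*s² (k(s) = (s² + s²) - 1141 = 2*s² - 1141 = -1141 + 2*s²)
1/(k(-2630) + 6072197) = 1/((-1141 + 2*(-2630)²) + 6072197) = 1/((-1141 + 2*6916900) + 6072197) = 1/((-1141 + 13833800) + 6072197) = 1/(13832659 + 6072197) = 1/19904856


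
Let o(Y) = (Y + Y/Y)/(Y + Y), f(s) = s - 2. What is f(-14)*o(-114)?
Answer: -452/57 ≈ -7.9298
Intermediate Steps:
f(s) = -2 + s
o(Y) = (1 + Y)/(2*Y) (o(Y) = (Y + 1)/((2*Y)) = (1 + Y)*(1/(2*Y)) = (1 + Y)/(2*Y))
f(-14)*o(-114) = (-2 - 14)*((½)*(1 - 114)/(-114)) = -8*(-1)*(-113)/114 = -16*113/228 = -452/57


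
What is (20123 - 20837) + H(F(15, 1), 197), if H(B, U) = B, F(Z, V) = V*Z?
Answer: -699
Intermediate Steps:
(20123 - 20837) + H(F(15, 1), 197) = (20123 - 20837) + 1*15 = -714 + 15 = -699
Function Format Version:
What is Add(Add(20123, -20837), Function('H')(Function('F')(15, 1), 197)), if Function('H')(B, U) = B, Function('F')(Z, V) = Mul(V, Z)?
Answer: -699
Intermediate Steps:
Add(Add(20123, -20837), Function('H')(Function('F')(15, 1), 197)) = Add(Add(20123, -20837), Mul(1, 15)) = Add(-714, 15) = -699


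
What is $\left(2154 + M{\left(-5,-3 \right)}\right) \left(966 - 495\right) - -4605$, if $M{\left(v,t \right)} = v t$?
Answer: $1026204$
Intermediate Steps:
$M{\left(v,t \right)} = t v$
$\left(2154 + M{\left(-5,-3 \right)}\right) \left(966 - 495\right) - -4605 = \left(2154 - -15\right) \left(966 - 495\right) - -4605 = \left(2154 + 15\right) 471 + 4605 = 2169 \cdot 471 + 4605 = 1021599 + 4605 = 1026204$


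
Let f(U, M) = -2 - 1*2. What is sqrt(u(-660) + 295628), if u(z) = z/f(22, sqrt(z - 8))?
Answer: sqrt(295793) ≈ 543.87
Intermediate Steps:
f(U, M) = -4 (f(U, M) = -2 - 2 = -4)
u(z) = -z/4 (u(z) = z/(-4) = z*(-1/4) = -z/4)
sqrt(u(-660) + 295628) = sqrt(-1/4*(-660) + 295628) = sqrt(165 + 295628) = sqrt(295793)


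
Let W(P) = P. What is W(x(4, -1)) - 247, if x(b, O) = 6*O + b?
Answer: -249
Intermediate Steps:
x(b, O) = b + 6*O
W(x(4, -1)) - 247 = (4 + 6*(-1)) - 247 = (4 - 6) - 247 = -2 - 247 = -249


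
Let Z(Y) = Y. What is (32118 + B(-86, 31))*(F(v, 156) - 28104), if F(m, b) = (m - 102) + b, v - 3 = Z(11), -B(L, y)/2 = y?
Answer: -898722016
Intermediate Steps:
B(L, y) = -2*y
v = 14 (v = 3 + 11 = 14)
F(m, b) = -102 + b + m (F(m, b) = (-102 + m) + b = -102 + b + m)
(32118 + B(-86, 31))*(F(v, 156) - 28104) = (32118 - 2*31)*((-102 + 156 + 14) - 28104) = (32118 - 62)*(68 - 28104) = 32056*(-28036) = -898722016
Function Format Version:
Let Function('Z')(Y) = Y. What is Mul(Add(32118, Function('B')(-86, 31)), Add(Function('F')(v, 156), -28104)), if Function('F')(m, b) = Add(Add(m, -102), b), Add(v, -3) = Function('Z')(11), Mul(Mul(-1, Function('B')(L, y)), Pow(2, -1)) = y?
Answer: -898722016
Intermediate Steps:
Function('B')(L, y) = Mul(-2, y)
v = 14 (v = Add(3, 11) = 14)
Function('F')(m, b) = Add(-102, b, m) (Function('F')(m, b) = Add(Add(-102, m), b) = Add(-102, b, m))
Mul(Add(32118, Function('B')(-86, 31)), Add(Function('F')(v, 156), -28104)) = Mul(Add(32118, Mul(-2, 31)), Add(Add(-102, 156, 14), -28104)) = Mul(Add(32118, -62), Add(68, -28104)) = Mul(32056, -28036) = -898722016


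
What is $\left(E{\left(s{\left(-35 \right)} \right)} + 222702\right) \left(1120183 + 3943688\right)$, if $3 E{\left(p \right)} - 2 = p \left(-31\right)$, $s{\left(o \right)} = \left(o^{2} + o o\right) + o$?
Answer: $1001368674551$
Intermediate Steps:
$s{\left(o \right)} = o + 2 o^{2}$ ($s{\left(o \right)} = \left(o^{2} + o^{2}\right) + o = 2 o^{2} + o = o + 2 o^{2}$)
$E{\left(p \right)} = \frac{2}{3} - \frac{31 p}{3}$ ($E{\left(p \right)} = \frac{2}{3} + \frac{p \left(-31\right)}{3} = \frac{2}{3} + \frac{\left(-31\right) p}{3} = \frac{2}{3} - \frac{31 p}{3}$)
$\left(E{\left(s{\left(-35 \right)} \right)} + 222702\right) \left(1120183 + 3943688\right) = \left(\left(\frac{2}{3} - \frac{31 \left(- 35 \left(1 + 2 \left(-35\right)\right)\right)}{3}\right) + 222702\right) \left(1120183 + 3943688\right) = \left(\left(\frac{2}{3} - \frac{31 \left(- 35 \left(1 - 70\right)\right)}{3}\right) + 222702\right) 5063871 = \left(\left(\frac{2}{3} - \frac{31 \left(\left(-35\right) \left(-69\right)\right)}{3}\right) + 222702\right) 5063871 = \left(\left(\frac{2}{3} - 24955\right) + 222702\right) 5063871 = \left(- \frac{74863}{3} + 222702\right) 5063871 = \frac{593243}{3} \cdot 5063871 = 1001368674551$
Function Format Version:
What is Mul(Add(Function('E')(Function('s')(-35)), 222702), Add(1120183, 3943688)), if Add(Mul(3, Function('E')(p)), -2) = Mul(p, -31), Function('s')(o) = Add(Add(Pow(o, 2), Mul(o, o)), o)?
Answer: 1001368674551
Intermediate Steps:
Function('s')(o) = Add(o, Mul(2, Pow(o, 2))) (Function('s')(o) = Add(Add(Pow(o, 2), Pow(o, 2)), o) = Add(Mul(2, Pow(o, 2)), o) = Add(o, Mul(2, Pow(o, 2))))
Function('E')(p) = Add(Rational(2, 3), Mul(Rational(-31, 3), p)) (Function('E')(p) = Add(Rational(2, 3), Mul(Rational(1, 3), Mul(p, -31))) = Add(Rational(2, 3), Mul(Rational(1, 3), Mul(-31, p))) = Add(Rational(2, 3), Mul(Rational(-31, 3), p)))
Mul(Add(Function('E')(Function('s')(-35)), 222702), Add(1120183, 3943688)) = Mul(Add(Add(Rational(2, 3), Mul(Rational(-31, 3), Mul(-35, Add(1, Mul(2, -35))))), 222702), Add(1120183, 3943688)) = Mul(Add(Add(Rational(2, 3), Mul(Rational(-31, 3), Mul(-35, Add(1, -70)))), 222702), 5063871) = Mul(Add(Add(Rational(2, 3), Mul(Rational(-31, 3), Mul(-35, -69))), 222702), 5063871) = Mul(Add(Add(Rational(2, 3), Mul(Rational(-31, 3), 2415)), 222702), 5063871) = Mul(Add(Add(Rational(2, 3), -24955), 222702), 5063871) = Mul(Add(Rational(-74863, 3), 222702), 5063871) = Mul(Rational(593243, 3), 5063871) = 1001368674551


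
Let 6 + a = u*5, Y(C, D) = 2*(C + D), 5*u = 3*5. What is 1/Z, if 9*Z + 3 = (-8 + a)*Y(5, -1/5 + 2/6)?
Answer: 135/109 ≈ 1.2385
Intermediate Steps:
u = 3 (u = (3*5)/5 = (⅕)*15 = 3)
Y(C, D) = 2*C + 2*D
a = 9 (a = -6 + 3*5 = -6 + 15 = 9)
Z = 109/135 (Z = -⅓ + ((-8 + 9)*(2*5 + 2*(-1/5 + 2/6)))/9 = -⅓ + (1*(10 + 2*(-1*⅕ + 2*(⅙))))/9 = -⅓ + (1*(10 + 2*(-⅕ + ⅓)))/9 = -⅓ + (1*(10 + 2*(2/15)))/9 = -⅓ + (1*(10 + 4/15))/9 = -⅓ + (1*(154/15))/9 = -⅓ + (⅑)*(154/15) = -⅓ + 154/135 = 109/135 ≈ 0.80741)
1/Z = 1/(109/135) = 135/109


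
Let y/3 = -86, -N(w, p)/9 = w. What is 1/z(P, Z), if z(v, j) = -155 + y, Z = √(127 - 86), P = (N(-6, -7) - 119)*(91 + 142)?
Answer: -1/413 ≈ -0.0024213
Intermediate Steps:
N(w, p) = -9*w
y = -258 (y = 3*(-86) = -258)
P = -15145 (P = (-9*(-6) - 119)*(91 + 142) = (54 - 119)*233 = -65*233 = -15145)
Z = √41 ≈ 6.4031
z(v, j) = -413 (z(v, j) = -155 - 258 = -413)
1/z(P, Z) = 1/(-413) = -1/413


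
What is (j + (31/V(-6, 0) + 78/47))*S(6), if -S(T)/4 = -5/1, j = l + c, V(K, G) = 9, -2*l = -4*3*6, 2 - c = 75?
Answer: -269840/423 ≈ -637.92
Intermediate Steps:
c = -73 (c = 2 - 1*75 = 2 - 75 = -73)
l = 36 (l = -(-4*3)*6/2 = -(-6)*6 = -½*(-72) = 36)
j = -37 (j = 36 - 73 = -37)
S(T) = 20 (S(T) = -(-20)/1 = -(-20) = -4*(-5) = 20)
(j + (31/V(-6, 0) + 78/47))*S(6) = (-37 + (31/9 + 78/47))*20 = (-37 + 2159/423)*20 = -13492/423*20 = -269840/423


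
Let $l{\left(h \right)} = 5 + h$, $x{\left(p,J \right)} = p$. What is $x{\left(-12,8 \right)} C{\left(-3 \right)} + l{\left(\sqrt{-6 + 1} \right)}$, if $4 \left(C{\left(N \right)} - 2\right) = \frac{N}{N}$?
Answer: $-22 + i \sqrt{5} \approx -22.0 + 2.2361 i$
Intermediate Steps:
$C{\left(N \right)} = \frac{9}{4}$ ($C{\left(N \right)} = 2 + \frac{N \frac{1}{N}}{4} = 2 + \frac{1}{4} \cdot 1 = 2 + \frac{1}{4} = \frac{9}{4}$)
$x{\left(-12,8 \right)} C{\left(-3 \right)} + l{\left(\sqrt{-6 + 1} \right)} = \left(-12\right) \frac{9}{4} + \left(5 + \sqrt{-6 + 1}\right) = -27 + \left(5 + \sqrt{-5}\right) = -27 + \left(5 + i \sqrt{5}\right) = -22 + i \sqrt{5}$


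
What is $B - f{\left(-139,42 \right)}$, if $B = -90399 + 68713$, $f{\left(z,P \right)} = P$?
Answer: $-21728$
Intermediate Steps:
$B = -21686$
$B - f{\left(-139,42 \right)} = -21686 - 42 = -21728$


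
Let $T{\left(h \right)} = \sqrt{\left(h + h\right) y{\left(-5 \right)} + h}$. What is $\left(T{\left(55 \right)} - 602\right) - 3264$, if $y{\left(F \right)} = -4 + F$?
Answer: $-3866 + i \sqrt{935} \approx -3866.0 + 30.578 i$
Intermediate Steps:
$T{\left(h \right)} = \sqrt{17} \sqrt{- h}$ ($T{\left(h \right)} = \sqrt{\left(h + h\right) \left(-4 - 5\right) + h} = \sqrt{2 h \left(-9\right) + h} = \sqrt{- 18 h + h} = \sqrt{- 17 h} = \sqrt{17} \sqrt{- h}$)
$\left(T{\left(55 \right)} - 602\right) - 3264 = \left(\sqrt{17} \sqrt{\left(-1\right) 55} - 602\right) - 3264 = \left(\sqrt{17} \sqrt{-55} - 602\right) - 3264 = \left(\sqrt{17} i \sqrt{55} - 602\right) - 3264 = \left(i \sqrt{935} - 602\right) - 3264 = \left(-602 + i \sqrt{935}\right) - 3264 = -3866 + i \sqrt{935}$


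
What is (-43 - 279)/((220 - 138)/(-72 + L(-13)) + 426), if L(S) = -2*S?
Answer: -7406/9757 ≈ -0.75904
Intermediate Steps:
(-43 - 279)/((220 - 138)/(-72 + L(-13)) + 426) = (-43 - 279)/((220 - 138)/(-72 - 2*(-13)) + 426) = -322/(82/(-72 + 26) + 426) = -322/(82/(-46) + 426) = -322/(82*(-1/46) + 426) = -322/(-41/23 + 426) = -322/9757/23 = -322*23/9757 = -7406/9757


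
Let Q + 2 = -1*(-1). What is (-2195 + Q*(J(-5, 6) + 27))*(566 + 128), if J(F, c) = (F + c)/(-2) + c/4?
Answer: -1542762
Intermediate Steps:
J(F, c) = -F/2 - c/4 (J(F, c) = (F + c)*(-½) + c*(¼) = (-F/2 - c/2) + c/4 = -F/2 - c/4)
Q = -1 (Q = -2 - 1*(-1) = -2 + 1 = -1)
(-2195 + Q*(J(-5, 6) + 27))*(566 + 128) = (-2195 - ((-½*(-5) - ¼*6) + 27))*(566 + 128) = (-2195 - ((5/2 - 3/2) + 27))*694 = (-2195 - (1 + 27))*694 = (-2195 - 1*28)*694 = (-2195 - 28)*694 = -2223*694 = -1542762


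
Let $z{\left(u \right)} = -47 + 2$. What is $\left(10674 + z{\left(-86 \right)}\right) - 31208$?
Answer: $-20579$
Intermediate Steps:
$z{\left(u \right)} = -45$
$\left(10674 + z{\left(-86 \right)}\right) - 31208 = \left(10674 - 45\right) - 31208 = 10629 - 31208 = -20579$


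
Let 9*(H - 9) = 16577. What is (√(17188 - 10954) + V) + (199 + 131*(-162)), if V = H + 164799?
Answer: 1310642/9 + √6234 ≈ 1.4571e+5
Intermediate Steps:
H = 16658/9 (H = 9 + (⅑)*16577 = 9 + 16577/9 = 16658/9 ≈ 1850.9)
V = 1499849/9 (V = 16658/9 + 164799 = 1499849/9 ≈ 1.6665e+5)
(√(17188 - 10954) + V) + (199 + 131*(-162)) = (√(17188 - 10954) + 1499849/9) + (199 + 131*(-162)) = (√6234 + 1499849/9) + (199 - 21222) = (1499849/9 + √6234) - 21023 = 1310642/9 + √6234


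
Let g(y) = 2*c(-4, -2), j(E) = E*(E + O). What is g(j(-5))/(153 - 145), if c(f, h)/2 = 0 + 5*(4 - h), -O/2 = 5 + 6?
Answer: 15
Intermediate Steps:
O = -22 (O = -2*(5 + 6) = -2*11 = -22)
j(E) = E*(-22 + E) (j(E) = E*(E - 22) = E*(-22 + E))
c(f, h) = 40 - 10*h (c(f, h) = 2*(0 + 5*(4 - h)) = 2*(0 + (20 - 5*h)) = 2*(20 - 5*h) = 40 - 10*h)
g(y) = 120 (g(y) = 2*(40 - 10*(-2)) = 2*(40 + 20) = 2*60 = 120)
g(j(-5))/(153 - 145) = 120/(153 - 145) = 120/8 = (⅛)*120 = 15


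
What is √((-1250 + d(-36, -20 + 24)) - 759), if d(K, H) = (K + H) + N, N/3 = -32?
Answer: I*√2137 ≈ 46.228*I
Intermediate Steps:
N = -96 (N = 3*(-32) = -96)
d(K, H) = -96 + H + K (d(K, H) = (K + H) - 96 = (H + K) - 96 = -96 + H + K)
√((-1250 + d(-36, -20 + 24)) - 759) = √((-1250 + (-96 + (-20 + 24) - 36)) - 759) = √((-1250 + (-96 + 4 - 36)) - 759) = √((-1250 - 128) - 759) = √(-1378 - 759) = √(-2137) = I*√2137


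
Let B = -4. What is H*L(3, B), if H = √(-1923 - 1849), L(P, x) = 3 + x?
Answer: -2*I*√943 ≈ -61.417*I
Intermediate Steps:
H = 2*I*√943 (H = √(-3772) = 2*I*√943 ≈ 61.417*I)
H*L(3, B) = (2*I*√943)*(3 - 4) = (2*I*√943)*(-1) = -2*I*√943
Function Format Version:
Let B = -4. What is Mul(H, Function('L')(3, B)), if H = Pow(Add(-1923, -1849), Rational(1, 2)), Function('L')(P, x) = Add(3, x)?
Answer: Mul(-2, I, Pow(943, Rational(1, 2))) ≈ Mul(-61.417, I)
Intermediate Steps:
H = Mul(2, I, Pow(943, Rational(1, 2))) (H = Pow(-3772, Rational(1, 2)) = Mul(2, I, Pow(943, Rational(1, 2))) ≈ Mul(61.417, I))
Mul(H, Function('L')(3, B)) = Mul(Mul(2, I, Pow(943, Rational(1, 2))), Add(3, -4)) = Mul(Mul(2, I, Pow(943, Rational(1, 2))), -1) = Mul(-2, I, Pow(943, Rational(1, 2)))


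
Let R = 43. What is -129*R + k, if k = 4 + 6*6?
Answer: -5507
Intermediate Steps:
k = 40 (k = 4 + 36 = 40)
-129*R + k = -129*43 + 40 = -5547 + 40 = -5507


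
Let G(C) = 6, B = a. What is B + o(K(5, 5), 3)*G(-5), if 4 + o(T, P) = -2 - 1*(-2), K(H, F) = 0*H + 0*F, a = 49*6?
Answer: 270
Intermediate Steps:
a = 294
B = 294
K(H, F) = 0 (K(H, F) = 0 + 0 = 0)
o(T, P) = -4 (o(T, P) = -4 + (-2 - 1*(-2)) = -4 + (-2 + 2) = -4 + 0 = -4)
B + o(K(5, 5), 3)*G(-5) = 294 - 4*6 = 294 - 24 = 270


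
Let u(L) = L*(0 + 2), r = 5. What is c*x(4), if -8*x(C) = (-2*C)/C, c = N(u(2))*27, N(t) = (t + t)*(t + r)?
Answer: 486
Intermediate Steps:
u(L) = 2*L (u(L) = L*2 = 2*L)
N(t) = 2*t*(5 + t) (N(t) = (t + t)*(t + 5) = (2*t)*(5 + t) = 2*t*(5 + t))
c = 1944 (c = (2*(2*2)*(5 + 2*2))*27 = (2*4*(5 + 4))*27 = (2*4*9)*27 = 72*27 = 1944)
x(C) = ¼ (x(C) = -(-2*C)/(8*C) = -⅛*(-2) = ¼)
c*x(4) = 1944*(¼) = 486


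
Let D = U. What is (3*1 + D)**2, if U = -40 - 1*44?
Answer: 6561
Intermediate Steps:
U = -84 (U = -40 - 44 = -84)
D = -84
(3*1 + D)**2 = (3*1 - 84)**2 = (3 - 84)**2 = (-81)**2 = 6561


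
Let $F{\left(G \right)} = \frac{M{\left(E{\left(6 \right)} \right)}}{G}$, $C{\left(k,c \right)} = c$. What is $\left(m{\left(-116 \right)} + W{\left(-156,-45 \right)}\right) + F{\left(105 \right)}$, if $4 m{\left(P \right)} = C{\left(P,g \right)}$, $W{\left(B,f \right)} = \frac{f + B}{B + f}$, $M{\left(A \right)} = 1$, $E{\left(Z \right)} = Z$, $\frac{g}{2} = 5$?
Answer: $\frac{737}{210} \approx 3.5095$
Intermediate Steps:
$g = 10$ ($g = 2 \cdot 5 = 10$)
$F{\left(G \right)} = \frac{1}{G}$ ($F{\left(G \right)} = 1 \frac{1}{G} = \frac{1}{G}$)
$W{\left(B,f \right)} = 1$ ($W{\left(B,f \right)} = \frac{B + f}{B + f} = 1$)
$m{\left(P \right)} = \frac{5}{2}$ ($m{\left(P \right)} = \frac{1}{4} \cdot 10 = \frac{5}{2}$)
$\left(m{\left(-116 \right)} + W{\left(-156,-45 \right)}\right) + F{\left(105 \right)} = \left(\frac{5}{2} + 1\right) + \frac{1}{105} = \frac{7}{2} + \frac{1}{105} = \frac{737}{210}$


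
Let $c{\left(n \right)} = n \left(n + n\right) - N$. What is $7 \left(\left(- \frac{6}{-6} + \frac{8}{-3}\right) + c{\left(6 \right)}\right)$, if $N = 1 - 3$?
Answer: $\frac{1519}{3} \approx 506.33$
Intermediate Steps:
$N = -2$
$c{\left(n \right)} = 2 + 2 n^{2}$ ($c{\left(n \right)} = n \left(n + n\right) - -2 = n 2 n + 2 = 2 n^{2} + 2 = 2 + 2 n^{2}$)
$7 \left(\left(- \frac{6}{-6} + \frac{8}{-3}\right) + c{\left(6 \right)}\right) = 7 \left(\left(- \frac{6}{-6} + \frac{8}{-3}\right) + \left(2 + 2 \cdot 6^{2}\right)\right) = 7 \left(\left(\left(-6\right) \left(- \frac{1}{6}\right) + 8 \left(- \frac{1}{3}\right)\right) + \left(2 + 2 \cdot 36\right)\right) = 7 \left(\left(1 - \frac{8}{3}\right) + \left(2 + 72\right)\right) = 7 \left(- \frac{5}{3} + 74\right) = 7 \cdot \frac{217}{3} = \frac{1519}{3}$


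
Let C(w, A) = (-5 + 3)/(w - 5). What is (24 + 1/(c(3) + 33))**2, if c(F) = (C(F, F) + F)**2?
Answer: 1385329/2401 ≈ 576.98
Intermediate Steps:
C(w, A) = -2/(-5 + w)
c(F) = (F - 2/(-5 + F))**2 (c(F) = (-2/(-5 + F) + F)**2 = (F - 2/(-5 + F))**2)
(24 + 1/(c(3) + 33))**2 = (24 + 1/((3 - 2/(-5 + 3))**2 + 33))**2 = (24 + 1/((3 - 2/(-2))**2 + 33))**2 = (24 + 1/((3 - 2*(-1/2))**2 + 33))**2 = (24 + 1/((3 + 1)**2 + 33))**2 = (24 + 1/(4**2 + 33))**2 = (24 + 1/(16 + 33))**2 = (24 + 1/49)**2 = (1177/49)**2 = 1385329/2401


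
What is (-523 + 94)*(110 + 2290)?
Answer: -1029600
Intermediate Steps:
(-523 + 94)*(110 + 2290) = -429*2400 = -1029600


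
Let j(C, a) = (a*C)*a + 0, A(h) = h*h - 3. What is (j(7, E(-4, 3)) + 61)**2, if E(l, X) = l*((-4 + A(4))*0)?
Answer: 3721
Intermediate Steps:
A(h) = -3 + h**2 (A(h) = h**2 - 3 = -3 + h**2)
E(l, X) = 0 (E(l, X) = l*((-4 + (-3 + 4**2))*0) = l*((-4 + (-3 + 16))*0) = l*((-4 + 13)*0) = l*(9*0) = l*0 = 0)
j(C, a) = C*a**2 (j(C, a) = (C*a)*a + 0 = C*a**2 + 0 = C*a**2)
(j(7, E(-4, 3)) + 61)**2 = (7*0**2 + 61)**2 = (7*0 + 61)**2 = (0 + 61)**2 = 61**2 = 3721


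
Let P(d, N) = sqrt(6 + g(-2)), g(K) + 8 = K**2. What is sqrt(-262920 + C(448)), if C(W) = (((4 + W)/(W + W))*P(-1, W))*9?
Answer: sqrt(-824517120 + 14238*sqrt(2))/56 ≈ 512.75*I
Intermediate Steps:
g(K) = -8 + K**2
P(d, N) = sqrt(2) (P(d, N) = sqrt(6 + (-8 + (-2)**2)) = sqrt(6 + (-8 + 4)) = sqrt(6 - 4) = sqrt(2))
C(W) = 9*sqrt(2)*(4 + W)/(2*W) (C(W) = (((4 + W)/(W + W))*sqrt(2))*9 = (((4 + W)/((2*W)))*sqrt(2))*9 = (((4 + W)*(1/(2*W)))*sqrt(2))*9 = (((4 + W)/(2*W))*sqrt(2))*9 = (sqrt(2)*(4 + W)/(2*W))*9 = 9*sqrt(2)*(4 + W)/(2*W))
sqrt(-262920 + C(448)) = sqrt(-262920 + (9/2)*sqrt(2)*(4 + 448)/448) = sqrt(-262920 + (9/2)*sqrt(2)*(1/448)*452) = sqrt(-262920 + 1017*sqrt(2)/224)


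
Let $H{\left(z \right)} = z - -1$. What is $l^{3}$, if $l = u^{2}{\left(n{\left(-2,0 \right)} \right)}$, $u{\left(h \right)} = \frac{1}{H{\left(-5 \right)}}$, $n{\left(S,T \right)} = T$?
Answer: $\frac{1}{4096} \approx 0.00024414$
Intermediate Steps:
$H{\left(z \right)} = 1 + z$ ($H{\left(z \right)} = z + 1 = 1 + z$)
$u{\left(h \right)} = - \frac{1}{4}$ ($u{\left(h \right)} = \frac{1}{1 - 5} = \frac{1}{-4} = - \frac{1}{4}$)
$l = \frac{1}{16}$ ($l = \left(- \frac{1}{4}\right)^{2} = \frac{1}{16} \approx 0.0625$)
$l^{3} = \left(\frac{1}{16}\right)^{3} = \frac{1}{4096}$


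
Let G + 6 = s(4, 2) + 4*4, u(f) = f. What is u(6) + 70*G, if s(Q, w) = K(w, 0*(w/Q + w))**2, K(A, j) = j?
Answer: 706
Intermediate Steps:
s(Q, w) = 0 (s(Q, w) = (0*(w/Q + w))**2 = (0*(w + w/Q))**2 = 0**2 = 0)
G = 10 (G = -6 + (0 + 4*4) = -6 + (0 + 16) = -6 + 16 = 10)
u(6) + 70*G = 6 + 70*10 = 6 + 700 = 706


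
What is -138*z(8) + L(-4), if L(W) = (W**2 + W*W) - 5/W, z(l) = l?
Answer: -4283/4 ≈ -1070.8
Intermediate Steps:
L(W) = -5/W + 2*W**2 (L(W) = (W**2 + W**2) - 5/W = 2*W**2 - 5/W = -5/W + 2*W**2)
-138*z(8) + L(-4) = -138*8 + (-5 + 2*(-4)**3)/(-4) = -1104 - (-5 + 2*(-64))/4 = -1104 - (-5 - 128)/4 = -1104 - 1/4*(-133) = -1104 + 133/4 = -4283/4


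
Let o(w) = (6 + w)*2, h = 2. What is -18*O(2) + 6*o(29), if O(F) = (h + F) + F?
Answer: 312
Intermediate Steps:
O(F) = 2 + 2*F (O(F) = (2 + F) + F = 2 + 2*F)
o(w) = 12 + 2*w
-18*O(2) + 6*o(29) = -18*(2 + 2*2) + 6*(12 + 2*29) = -18*(2 + 4) + 6*(12 + 58) = -18*6 + 6*70 = -108 + 420 = 312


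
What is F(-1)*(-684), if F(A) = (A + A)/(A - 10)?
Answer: -1368/11 ≈ -124.36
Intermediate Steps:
F(A) = 2*A/(-10 + A) (F(A) = (2*A)/(-10 + A) = 2*A/(-10 + A))
F(-1)*(-684) = (2*(-1)/(-10 - 1))*(-684) = (2*(-1)/(-11))*(-684) = (2*(-1)*(-1/11))*(-684) = (2/11)*(-684) = -1368/11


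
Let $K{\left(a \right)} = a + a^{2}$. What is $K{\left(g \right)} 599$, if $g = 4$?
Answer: $11980$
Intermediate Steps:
$K{\left(g \right)} 599 = 4 \left(1 + 4\right) 599 = 4 \cdot 5 \cdot 599 = 20 \cdot 599 = 11980$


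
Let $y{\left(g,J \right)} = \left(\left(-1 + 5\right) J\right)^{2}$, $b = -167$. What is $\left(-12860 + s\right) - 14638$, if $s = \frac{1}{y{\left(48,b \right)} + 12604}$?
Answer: $- \frac{12616852343}{458828} \approx -27498.0$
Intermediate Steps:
$y{\left(g,J \right)} = 16 J^{2}$ ($y{\left(g,J \right)} = \left(4 J\right)^{2} = 16 J^{2}$)
$s = \frac{1}{458828}$ ($s = \frac{1}{16 \left(-167\right)^{2} + 12604} = \frac{1}{16 \cdot 27889 + 12604} = \frac{1}{446224 + 12604} = \frac{1}{458828} \approx 2.1795 \cdot 10^{-6}$)
$\left(-12860 + s\right) - 14638 = \left(-12860 + \frac{1}{458828}\right) - 14638 = - \frac{5900528079}{458828} - 14638 = - \frac{12616852343}{458828}$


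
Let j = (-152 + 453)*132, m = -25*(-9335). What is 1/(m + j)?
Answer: 1/273107 ≈ 3.6616e-6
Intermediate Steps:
m = 233375
j = 39732 (j = 301*132 = 39732)
1/(m + j) = 1/(233375 + 39732) = 1/273107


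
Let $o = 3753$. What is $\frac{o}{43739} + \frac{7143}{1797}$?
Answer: $\frac{106390606}{26199661} \approx 4.0608$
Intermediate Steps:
$\frac{o}{43739} + \frac{7143}{1797} = \frac{3753}{43739} + \frac{7143}{1797} = 3753 \cdot \frac{1}{43739} + 7143 \cdot \frac{1}{1797} = \frac{3753}{43739} + \frac{2381}{599} = \frac{106390606}{26199661}$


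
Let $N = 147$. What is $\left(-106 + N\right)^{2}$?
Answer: $1681$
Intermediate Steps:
$\left(-106 + N\right)^{2} = \left(-106 + 147\right)^{2} = 41^{2} = 1681$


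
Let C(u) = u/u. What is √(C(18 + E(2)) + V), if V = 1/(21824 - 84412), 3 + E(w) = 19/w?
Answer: √979298789/31294 ≈ 0.99999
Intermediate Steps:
E(w) = -3 + 19/w
V = -1/62588 (V = 1/(-62588) = -1/62588 ≈ -1.5978e-5)
C(u) = 1
√(C(18 + E(2)) + V) = √(1 - 1/62588) = √(62587/62588) = √979298789/31294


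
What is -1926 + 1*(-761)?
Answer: -2687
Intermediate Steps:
-1926 + 1*(-761) = -1926 - 761 = -2687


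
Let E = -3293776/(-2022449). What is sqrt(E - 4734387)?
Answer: I*sqrt(19365056283872748163)/2022449 ≈ 2175.9*I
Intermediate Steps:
E = 3293776/2022449 (E = -3293776*(-1/2022449) = 3293776/2022449 ≈ 1.6286)
sqrt(E - 4734387) = sqrt(3293776/2022449 - 4734387) = sqrt(-9575052959987/2022449) = I*sqrt(19365056283872748163)/2022449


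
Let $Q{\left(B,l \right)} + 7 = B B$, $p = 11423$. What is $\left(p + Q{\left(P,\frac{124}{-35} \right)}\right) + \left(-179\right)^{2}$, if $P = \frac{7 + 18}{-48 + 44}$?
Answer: $\frac{695937}{16} \approx 43496.0$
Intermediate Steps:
$P = - \frac{25}{4}$ ($P = \frac{25}{-4} = 25 \left(- \frac{1}{4}\right) = - \frac{25}{4} \approx -6.25$)
$Q{\left(B,l \right)} = -7 + B^{2}$ ($Q{\left(B,l \right)} = -7 + B B = -7 + B^{2}$)
$\left(p + Q{\left(P,\frac{124}{-35} \right)}\right) + \left(-179\right)^{2} = \left(11423 - \left(7 - \left(- \frac{25}{4}\right)^{2}\right)\right) + \left(-179\right)^{2} = \left(11423 + \left(-7 + \frac{625}{16}\right)\right) + 32041 = \left(11423 + \frac{513}{16}\right) + 32041 = \frac{183281}{16} + 32041 = \frac{695937}{16}$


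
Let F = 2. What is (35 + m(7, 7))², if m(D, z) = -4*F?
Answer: 729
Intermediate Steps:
m(D, z) = -8 (m(D, z) = -4*2 = -8)
(35 + m(7, 7))² = (35 - 8)² = 27² = 729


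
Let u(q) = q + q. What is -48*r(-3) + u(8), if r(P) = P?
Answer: 160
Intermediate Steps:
u(q) = 2*q
-48*r(-3) + u(8) = -48*(-3) + 2*8 = 144 + 16 = 160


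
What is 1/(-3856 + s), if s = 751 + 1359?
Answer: -1/1746 ≈ -0.00057274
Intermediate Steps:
s = 2110
1/(-3856 + s) = 1/(-3856 + 2110) = 1/(-1746) = -1/1746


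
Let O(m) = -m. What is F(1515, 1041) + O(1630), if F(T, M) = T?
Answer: -115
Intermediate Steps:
F(1515, 1041) + O(1630) = 1515 - 1*1630 = 1515 - 1630 = -115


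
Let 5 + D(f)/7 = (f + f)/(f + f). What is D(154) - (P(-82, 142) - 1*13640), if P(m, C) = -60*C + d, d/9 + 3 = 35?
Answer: 21844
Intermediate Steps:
d = 288 (d = -27 + 9*35 = -27 + 315 = 288)
D(f) = -28 (D(f) = -35 + 7*((f + f)/(f + f)) = -35 + 7*((2*f)/((2*f))) = -35 + 7*((2*f)*(1/(2*f))) = -35 + 7*1 = -35 + 7 = -28)
P(m, C) = 288 - 60*C (P(m, C) = -60*C + 288 = 288 - 60*C)
D(154) - (P(-82, 142) - 1*13640) = -28 - ((288 - 60*142) - 1*13640) = -28 - ((288 - 8520) - 13640) = -28 - (-8232 - 13640) = -28 - 1*(-21872) = -28 + 21872 = 21844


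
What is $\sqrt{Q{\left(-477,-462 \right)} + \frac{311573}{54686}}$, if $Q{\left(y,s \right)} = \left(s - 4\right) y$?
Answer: $\frac{5 \sqrt{26590575380686}}{54686} \approx 471.47$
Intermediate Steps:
$Q{\left(y,s \right)} = y \left(-4 + s\right)$ ($Q{\left(y,s \right)} = \left(-4 + s\right) y = y \left(-4 + s\right)$)
$\sqrt{Q{\left(-477,-462 \right)} + \frac{311573}{54686}} = \sqrt{- 477 \left(-4 - 462\right) + \frac{311573}{54686}} = \sqrt{\left(-477\right) \left(-466\right) + 311573 \cdot \frac{1}{54686}} = \sqrt{222282 + \frac{311573}{54686}} = \sqrt{\frac{12156025025}{54686}} = \frac{5 \sqrt{26590575380686}}{54686}$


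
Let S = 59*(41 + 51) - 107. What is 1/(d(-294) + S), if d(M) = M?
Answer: 1/5027 ≈ 0.00019893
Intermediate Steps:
S = 5321 (S = 59*92 - 107 = 5428 - 107 = 5321)
1/(d(-294) + S) = 1/(-294 + 5321) = 1/5027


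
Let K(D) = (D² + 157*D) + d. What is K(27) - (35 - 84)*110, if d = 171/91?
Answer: 942749/91 ≈ 10360.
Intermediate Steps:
d = 171/91 (d = 171*(1/91) = 171/91 ≈ 1.8791)
K(D) = 171/91 + D² + 157*D (K(D) = (D² + 157*D) + 171/91 = 171/91 + D² + 157*D)
K(27) - (35 - 84)*110 = (171/91 + 27² + 157*27) - (35 - 84)*110 = (171/91 + 729 + 4239) - (-49)*110 = 452259/91 - 1*(-5390) = 452259/91 + 5390 = 942749/91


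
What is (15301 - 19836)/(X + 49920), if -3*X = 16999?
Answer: -13605/132761 ≈ -0.10248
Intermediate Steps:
X = -16999/3 (X = -⅓*16999 = -16999/3 ≈ -5666.3)
(15301 - 19836)/(X + 49920) = (15301 - 19836)/(-16999/3 + 49920) = -4535/132761/3 = -4535*3/132761 = -13605/132761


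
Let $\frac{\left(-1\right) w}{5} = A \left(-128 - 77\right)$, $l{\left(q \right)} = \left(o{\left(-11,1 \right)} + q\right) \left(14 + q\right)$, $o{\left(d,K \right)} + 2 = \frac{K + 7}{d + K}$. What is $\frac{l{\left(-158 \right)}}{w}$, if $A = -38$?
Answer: $- \frac{57888}{97375} \approx -0.59449$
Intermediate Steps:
$o{\left(d,K \right)} = -2 + \frac{7 + K}{K + d}$ ($o{\left(d,K \right)} = -2 + \frac{K + 7}{d + K} = -2 + \frac{7 + K}{K + d}$)
$l{\left(q \right)} = \left(14 + q\right) \left(- \frac{14}{5} + q\right)$ ($l{\left(q \right)} = \left(\frac{7 - 1 - -22}{1 - 11} + q\right) \left(14 + q\right) = \left(\frac{7 - 1 + 22}{-10} + q\right) \left(14 + q\right) = \left(\left(- \frac{1}{10}\right) 28 + q\right) \left(14 + q\right) = \left(- \frac{14}{5} + q\right) \left(14 + q\right) = \left(14 + q\right) \left(- \frac{14}{5} + q\right)$)
$w = -38950$ ($w = - 5 \left(- 38 \left(-128 - 77\right)\right) = - 5 \left(\left(-38\right) \left(-205\right)\right) = \left(-5\right) 7790 = -38950$)
$\frac{l{\left(-158 \right)}}{w} = \frac{- \frac{196}{5} + \left(-158\right)^{2} + \frac{56}{5} \left(-158\right)}{-38950} = \left(- \frac{196}{5} + 24964 - \frac{8848}{5}\right) \left(- \frac{1}{38950}\right) = \frac{115776}{5} \left(- \frac{1}{38950}\right) = - \frac{57888}{97375}$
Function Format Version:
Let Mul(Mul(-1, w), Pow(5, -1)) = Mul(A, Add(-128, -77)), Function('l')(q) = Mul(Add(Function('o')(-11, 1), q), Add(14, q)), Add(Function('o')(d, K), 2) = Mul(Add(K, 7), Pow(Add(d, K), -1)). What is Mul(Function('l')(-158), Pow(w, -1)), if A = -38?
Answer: Rational(-57888, 97375) ≈ -0.59449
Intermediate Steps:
Function('o')(d, K) = Add(-2, Mul(Pow(Add(K, d), -1), Add(7, K))) (Function('o')(d, K) = Add(-2, Mul(Add(K, 7), Pow(Add(d, K), -1))) = Add(-2, Mul(Add(7, K), Pow(Add(K, d), -1))) = Add(-2, Mul(Pow(Add(K, d), -1), Add(7, K))))
Function('l')(q) = Mul(Add(14, q), Add(Rational(-14, 5), q)) (Function('l')(q) = Mul(Add(Mul(Pow(Add(1, -11), -1), Add(7, Mul(-1, 1), Mul(-2, -11))), q), Add(14, q)) = Mul(Add(Mul(Pow(-10, -1), Add(7, -1, 22)), q), Add(14, q)) = Mul(Add(Mul(Rational(-1, 10), 28), q), Add(14, q)) = Mul(Add(Rational(-14, 5), q), Add(14, q)) = Mul(Add(14, q), Add(Rational(-14, 5), q)))
w = -38950 (w = Mul(-5, Mul(-38, Add(-128, -77))) = Mul(-5, Mul(-38, -205)) = Mul(-5, 7790) = -38950)
Mul(Function('l')(-158), Pow(w, -1)) = Mul(Add(Rational(-196, 5), Pow(-158, 2), Mul(Rational(56, 5), -158)), Pow(-38950, -1)) = Mul(Add(Rational(-196, 5), 24964, Rational(-8848, 5)), Rational(-1, 38950)) = Mul(Rational(115776, 5), Rational(-1, 38950)) = Rational(-57888, 97375)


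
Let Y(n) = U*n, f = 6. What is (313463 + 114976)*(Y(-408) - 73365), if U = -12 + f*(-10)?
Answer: -18846603171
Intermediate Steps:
U = -72 (U = -12 + 6*(-10) = -12 - 60 = -72)
Y(n) = -72*n
(313463 + 114976)*(Y(-408) - 73365) = (313463 + 114976)*(-72*(-408) - 73365) = 428439*(29376 - 73365) = 428439*(-43989) = -18846603171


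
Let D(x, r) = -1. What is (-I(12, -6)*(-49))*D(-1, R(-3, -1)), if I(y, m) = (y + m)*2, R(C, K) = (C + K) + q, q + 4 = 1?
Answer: -588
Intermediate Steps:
q = -3 (q = -4 + 1 = -3)
R(C, K) = -3 + C + K (R(C, K) = (C + K) - 3 = -3 + C + K)
I(y, m) = 2*m + 2*y (I(y, m) = (m + y)*2 = 2*m + 2*y)
(-I(12, -6)*(-49))*D(-1, R(-3, -1)) = (-(2*(-6) + 2*12)*(-49))*(-1) = (-(-12 + 24)*(-49))*(-1) = (-1*12*(-49))*(-1) = -12*(-49)*(-1) = 588*(-1) = -588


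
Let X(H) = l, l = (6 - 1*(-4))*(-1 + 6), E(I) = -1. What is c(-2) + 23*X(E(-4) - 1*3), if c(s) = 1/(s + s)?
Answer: 4599/4 ≈ 1149.8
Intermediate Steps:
c(s) = 1/(2*s)
l = 50 (l = (6 + 4)*5 = 10*5 = 50)
X(H) = 50
c(-2) + 23*X(E(-4) - 1*3) = (½)/(-2) + 23*50 = (½)*(-½) + 1150 = -¼ + 1150 = 4599/4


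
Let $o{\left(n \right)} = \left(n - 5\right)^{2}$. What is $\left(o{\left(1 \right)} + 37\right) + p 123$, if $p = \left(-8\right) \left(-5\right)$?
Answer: $4973$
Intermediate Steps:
$o{\left(n \right)} = \left(-5 + n\right)^{2}$
$p = 40$
$\left(o{\left(1 \right)} + 37\right) + p 123 = \left(\left(-5 + 1\right)^{2} + 37\right) + 40 \cdot 123 = \left(\left(-4\right)^{2} + 37\right) + 4920 = \left(16 + 37\right) + 4920 = 53 + 4920 = 4973$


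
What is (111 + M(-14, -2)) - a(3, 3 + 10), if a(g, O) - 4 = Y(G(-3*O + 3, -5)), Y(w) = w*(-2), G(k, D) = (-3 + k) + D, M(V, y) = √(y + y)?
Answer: 19 + 2*I ≈ 19.0 + 2.0*I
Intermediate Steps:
M(V, y) = √2*√y (M(V, y) = √(2*y) = √2*√y)
G(k, D) = -3 + D + k
Y(w) = -2*w
a(g, O) = 14 + 6*O (a(g, O) = 4 - 2*(-3 - 5 + (-3*O + 3)) = 4 - 2*(-3 - 5 + (3 - 3*O)) = 4 - 2*(-5 - 3*O) = 4 + (10 + 6*O) = 14 + 6*O)
(111 + M(-14, -2)) - a(3, 3 + 10) = (111 + √2*√(-2)) - (14 + 6*(3 + 10)) = (111 + √2*(I*√2)) - (14 + 6*13) = (111 + 2*I) - (14 + 78) = (111 + 2*I) - 1*92 = (111 + 2*I) - 92 = 19 + 2*I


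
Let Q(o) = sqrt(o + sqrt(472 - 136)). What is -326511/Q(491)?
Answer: -326511/sqrt(491 + 4*sqrt(21)) ≈ -14468.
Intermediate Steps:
Q(o) = sqrt(o + 4*sqrt(21)) (Q(o) = sqrt(o + sqrt(336)) = sqrt(o + 4*sqrt(21)))
-326511/Q(491) = -326511/sqrt(491 + 4*sqrt(21))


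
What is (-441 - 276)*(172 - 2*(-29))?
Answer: -164910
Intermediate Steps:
(-441 - 276)*(172 - 2*(-29)) = -717*(172 + 58) = -717*230 = -164910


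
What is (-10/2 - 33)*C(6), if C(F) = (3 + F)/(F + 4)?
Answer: -171/5 ≈ -34.200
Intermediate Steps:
C(F) = (3 + F)/(4 + F)
(-10/2 - 33)*C(6) = (-10/2 - 33)*((3 + 6)/(4 + 6)) = (-10/2 - 33)*(9/10) = (-5*1 - 33)*((⅒)*9) = (-5 - 33)*(9/10) = -38*9/10 = -171/5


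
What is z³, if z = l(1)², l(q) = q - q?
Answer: 0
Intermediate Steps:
l(q) = 0
z = 0 (z = 0² = 0)
z³ = 0³ = 0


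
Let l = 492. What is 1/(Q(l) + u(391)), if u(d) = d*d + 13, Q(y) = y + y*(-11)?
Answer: 1/147974 ≈ 6.7579e-6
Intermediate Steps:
Q(y) = -10*y (Q(y) = y - 11*y = -10*y)
u(d) = 13 + d**2 (u(d) = d**2 + 13 = 13 + d**2)
1/(Q(l) + u(391)) = 1/(-10*492 + (13 + 391**2)) = 1/(-4920 + (13 + 152881)) = 1/(-4920 + 152894) = 1/147974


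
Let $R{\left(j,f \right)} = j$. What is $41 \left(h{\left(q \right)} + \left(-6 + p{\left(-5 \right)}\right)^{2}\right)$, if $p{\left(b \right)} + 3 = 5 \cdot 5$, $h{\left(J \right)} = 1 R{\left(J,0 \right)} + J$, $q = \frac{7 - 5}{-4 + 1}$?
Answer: $\frac{31324}{3} \approx 10441.0$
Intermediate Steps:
$q = - \frac{2}{3}$ ($q = \frac{2}{-3} = 2 \left(- \frac{1}{3}\right) = - \frac{2}{3} \approx -0.66667$)
$h{\left(J \right)} = 2 J$ ($h{\left(J \right)} = 1 J + J = J + J = 2 J$)
$p{\left(b \right)} = 22$ ($p{\left(b \right)} = -3 + 5 \cdot 5 = -3 + 25 = 22$)
$41 \left(h{\left(q \right)} + \left(-6 + p{\left(-5 \right)}\right)^{2}\right) = 41 \left(2 \left(- \frac{2}{3}\right) + \left(-6 + 22\right)^{2}\right) = 41 \left(- \frac{4}{3} + 16^{2}\right) = 41 \left(- \frac{4}{3} + 256\right) = 41 \cdot \frac{764}{3} = \frac{31324}{3}$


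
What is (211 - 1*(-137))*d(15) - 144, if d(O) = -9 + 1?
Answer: -2928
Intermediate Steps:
d(O) = -8
(211 - 1*(-137))*d(15) - 144 = (211 - 1*(-137))*(-8) - 144 = (211 + 137)*(-8) - 144 = 348*(-8) - 144 = -2784 - 144 = -2928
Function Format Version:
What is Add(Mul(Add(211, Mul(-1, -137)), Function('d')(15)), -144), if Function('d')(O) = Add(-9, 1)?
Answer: -2928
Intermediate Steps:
Function('d')(O) = -8
Add(Mul(Add(211, Mul(-1, -137)), Function('d')(15)), -144) = Add(Mul(Add(211, Mul(-1, -137)), -8), -144) = Add(Mul(Add(211, 137), -8), -144) = Add(Mul(348, -8), -144) = Add(-2784, -144) = -2928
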